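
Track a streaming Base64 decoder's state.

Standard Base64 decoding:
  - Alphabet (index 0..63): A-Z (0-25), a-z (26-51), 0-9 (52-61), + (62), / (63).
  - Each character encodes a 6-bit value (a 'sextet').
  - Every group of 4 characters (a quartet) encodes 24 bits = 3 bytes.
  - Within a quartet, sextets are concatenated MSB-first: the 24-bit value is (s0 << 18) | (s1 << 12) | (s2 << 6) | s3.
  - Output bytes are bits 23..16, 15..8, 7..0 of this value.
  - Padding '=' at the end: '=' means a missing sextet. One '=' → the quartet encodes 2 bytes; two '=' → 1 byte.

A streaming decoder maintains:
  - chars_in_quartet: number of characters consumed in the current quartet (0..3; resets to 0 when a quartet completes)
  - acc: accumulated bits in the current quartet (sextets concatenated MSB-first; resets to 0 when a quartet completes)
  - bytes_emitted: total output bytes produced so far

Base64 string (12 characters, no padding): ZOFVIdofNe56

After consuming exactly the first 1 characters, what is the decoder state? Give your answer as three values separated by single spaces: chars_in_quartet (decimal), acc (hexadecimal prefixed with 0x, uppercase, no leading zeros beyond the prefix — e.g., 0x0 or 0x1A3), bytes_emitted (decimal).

After char 0 ('Z'=25): chars_in_quartet=1 acc=0x19 bytes_emitted=0

Answer: 1 0x19 0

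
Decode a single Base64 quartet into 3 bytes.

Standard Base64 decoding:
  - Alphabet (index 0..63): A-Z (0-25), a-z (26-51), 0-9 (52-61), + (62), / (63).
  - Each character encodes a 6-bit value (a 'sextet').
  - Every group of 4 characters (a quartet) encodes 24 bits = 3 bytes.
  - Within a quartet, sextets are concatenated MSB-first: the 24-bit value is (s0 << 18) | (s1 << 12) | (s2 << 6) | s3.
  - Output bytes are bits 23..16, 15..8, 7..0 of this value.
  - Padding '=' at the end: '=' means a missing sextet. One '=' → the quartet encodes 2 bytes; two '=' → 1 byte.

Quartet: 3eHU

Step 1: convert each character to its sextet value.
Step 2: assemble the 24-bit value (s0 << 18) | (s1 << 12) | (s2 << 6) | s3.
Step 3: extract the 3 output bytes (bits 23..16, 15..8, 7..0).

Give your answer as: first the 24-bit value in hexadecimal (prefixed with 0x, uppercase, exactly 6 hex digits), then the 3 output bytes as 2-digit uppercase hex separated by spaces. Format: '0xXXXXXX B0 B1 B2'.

Answer: 0xDDE1D4 DD E1 D4

Derivation:
Sextets: 3=55, e=30, H=7, U=20
24-bit: (55<<18) | (30<<12) | (7<<6) | 20
      = 0xDC0000 | 0x01E000 | 0x0001C0 | 0x000014
      = 0xDDE1D4
Bytes: (v>>16)&0xFF=DD, (v>>8)&0xFF=E1, v&0xFF=D4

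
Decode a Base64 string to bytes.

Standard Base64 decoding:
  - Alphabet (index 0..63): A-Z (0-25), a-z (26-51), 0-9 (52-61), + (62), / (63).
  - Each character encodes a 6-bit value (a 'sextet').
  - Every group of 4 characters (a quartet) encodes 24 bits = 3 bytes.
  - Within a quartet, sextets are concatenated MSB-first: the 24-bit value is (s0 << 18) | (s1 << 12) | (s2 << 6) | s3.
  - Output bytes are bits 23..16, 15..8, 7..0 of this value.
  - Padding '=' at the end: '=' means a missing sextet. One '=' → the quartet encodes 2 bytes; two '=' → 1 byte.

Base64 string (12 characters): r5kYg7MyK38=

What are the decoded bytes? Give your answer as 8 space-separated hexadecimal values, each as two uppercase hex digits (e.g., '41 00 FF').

Answer: AF 99 18 83 B3 32 2B 7F

Derivation:
After char 0 ('r'=43): chars_in_quartet=1 acc=0x2B bytes_emitted=0
After char 1 ('5'=57): chars_in_quartet=2 acc=0xAF9 bytes_emitted=0
After char 2 ('k'=36): chars_in_quartet=3 acc=0x2BE64 bytes_emitted=0
After char 3 ('Y'=24): chars_in_quartet=4 acc=0xAF9918 -> emit AF 99 18, reset; bytes_emitted=3
After char 4 ('g'=32): chars_in_quartet=1 acc=0x20 bytes_emitted=3
After char 5 ('7'=59): chars_in_quartet=2 acc=0x83B bytes_emitted=3
After char 6 ('M'=12): chars_in_quartet=3 acc=0x20ECC bytes_emitted=3
After char 7 ('y'=50): chars_in_quartet=4 acc=0x83B332 -> emit 83 B3 32, reset; bytes_emitted=6
After char 8 ('K'=10): chars_in_quartet=1 acc=0xA bytes_emitted=6
After char 9 ('3'=55): chars_in_quartet=2 acc=0x2B7 bytes_emitted=6
After char 10 ('8'=60): chars_in_quartet=3 acc=0xADFC bytes_emitted=6
Padding '=': partial quartet acc=0xADFC -> emit 2B 7F; bytes_emitted=8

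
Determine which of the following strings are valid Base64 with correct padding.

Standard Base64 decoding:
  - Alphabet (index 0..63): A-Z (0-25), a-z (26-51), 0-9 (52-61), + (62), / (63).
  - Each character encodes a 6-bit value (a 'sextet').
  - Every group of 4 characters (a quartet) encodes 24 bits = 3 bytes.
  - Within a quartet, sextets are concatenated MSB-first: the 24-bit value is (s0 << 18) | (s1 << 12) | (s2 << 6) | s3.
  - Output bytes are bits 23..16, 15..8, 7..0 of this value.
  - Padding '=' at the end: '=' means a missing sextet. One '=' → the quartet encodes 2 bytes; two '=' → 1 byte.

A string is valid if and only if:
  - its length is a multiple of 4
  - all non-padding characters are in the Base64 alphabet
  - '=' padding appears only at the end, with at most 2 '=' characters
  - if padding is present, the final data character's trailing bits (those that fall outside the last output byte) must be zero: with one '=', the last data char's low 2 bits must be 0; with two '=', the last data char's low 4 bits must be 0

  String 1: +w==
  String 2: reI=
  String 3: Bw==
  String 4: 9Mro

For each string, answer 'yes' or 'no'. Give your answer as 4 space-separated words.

String 1: '+w==' → valid
String 2: 'reI=' → valid
String 3: 'Bw==' → valid
String 4: '9Mro' → valid

Answer: yes yes yes yes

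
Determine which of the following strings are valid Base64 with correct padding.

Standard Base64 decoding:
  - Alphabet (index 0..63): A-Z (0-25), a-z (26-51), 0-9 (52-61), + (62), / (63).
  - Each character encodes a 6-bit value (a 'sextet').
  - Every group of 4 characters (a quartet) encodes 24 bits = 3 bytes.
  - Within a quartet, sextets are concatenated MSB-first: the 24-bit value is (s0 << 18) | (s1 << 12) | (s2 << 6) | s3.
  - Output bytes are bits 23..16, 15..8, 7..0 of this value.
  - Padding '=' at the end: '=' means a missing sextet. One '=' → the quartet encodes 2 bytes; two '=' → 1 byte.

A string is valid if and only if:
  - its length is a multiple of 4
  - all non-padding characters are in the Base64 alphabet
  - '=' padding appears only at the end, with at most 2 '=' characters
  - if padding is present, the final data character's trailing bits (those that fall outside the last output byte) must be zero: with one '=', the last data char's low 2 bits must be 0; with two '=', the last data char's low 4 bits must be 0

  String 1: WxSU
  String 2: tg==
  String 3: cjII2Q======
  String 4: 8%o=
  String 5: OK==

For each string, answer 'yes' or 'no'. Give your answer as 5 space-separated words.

String 1: 'WxSU' → valid
String 2: 'tg==' → valid
String 3: 'cjII2Q======' → invalid (6 pad chars (max 2))
String 4: '8%o=' → invalid (bad char(s): ['%'])
String 5: 'OK==' → invalid (bad trailing bits)

Answer: yes yes no no no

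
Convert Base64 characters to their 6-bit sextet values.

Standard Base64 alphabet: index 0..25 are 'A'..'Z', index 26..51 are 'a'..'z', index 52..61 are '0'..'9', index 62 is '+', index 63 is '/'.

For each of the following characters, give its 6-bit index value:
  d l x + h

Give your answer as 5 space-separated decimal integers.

Answer: 29 37 49 62 33

Derivation:
'd': a..z range, 26 + ord('d') − ord('a') = 29
'l': a..z range, 26 + ord('l') − ord('a') = 37
'x': a..z range, 26 + ord('x') − ord('a') = 49
'+': index 62
'h': a..z range, 26 + ord('h') − ord('a') = 33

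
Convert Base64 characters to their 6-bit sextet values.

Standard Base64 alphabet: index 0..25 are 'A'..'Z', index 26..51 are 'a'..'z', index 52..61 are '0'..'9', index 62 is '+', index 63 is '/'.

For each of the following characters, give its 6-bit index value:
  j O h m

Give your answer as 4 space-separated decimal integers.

Answer: 35 14 33 38

Derivation:
'j': a..z range, 26 + ord('j') − ord('a') = 35
'O': A..Z range, ord('O') − ord('A') = 14
'h': a..z range, 26 + ord('h') − ord('a') = 33
'm': a..z range, 26 + ord('m') − ord('a') = 38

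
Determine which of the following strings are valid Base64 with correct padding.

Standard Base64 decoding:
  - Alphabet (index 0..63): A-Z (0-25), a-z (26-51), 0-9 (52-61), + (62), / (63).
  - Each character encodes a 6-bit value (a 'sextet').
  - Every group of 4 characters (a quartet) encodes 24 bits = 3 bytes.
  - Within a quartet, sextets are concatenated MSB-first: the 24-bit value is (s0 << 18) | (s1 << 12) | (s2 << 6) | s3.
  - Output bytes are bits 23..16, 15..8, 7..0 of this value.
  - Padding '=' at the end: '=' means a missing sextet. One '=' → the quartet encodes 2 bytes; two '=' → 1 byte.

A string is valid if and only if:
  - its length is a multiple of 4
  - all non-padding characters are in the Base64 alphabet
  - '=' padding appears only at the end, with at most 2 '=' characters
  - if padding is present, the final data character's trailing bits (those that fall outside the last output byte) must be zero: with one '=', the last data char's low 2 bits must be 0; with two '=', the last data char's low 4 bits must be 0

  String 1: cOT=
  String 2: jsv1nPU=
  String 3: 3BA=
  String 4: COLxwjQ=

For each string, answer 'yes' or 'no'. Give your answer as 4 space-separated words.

Answer: no yes yes yes

Derivation:
String 1: 'cOT=' → invalid (bad trailing bits)
String 2: 'jsv1nPU=' → valid
String 3: '3BA=' → valid
String 4: 'COLxwjQ=' → valid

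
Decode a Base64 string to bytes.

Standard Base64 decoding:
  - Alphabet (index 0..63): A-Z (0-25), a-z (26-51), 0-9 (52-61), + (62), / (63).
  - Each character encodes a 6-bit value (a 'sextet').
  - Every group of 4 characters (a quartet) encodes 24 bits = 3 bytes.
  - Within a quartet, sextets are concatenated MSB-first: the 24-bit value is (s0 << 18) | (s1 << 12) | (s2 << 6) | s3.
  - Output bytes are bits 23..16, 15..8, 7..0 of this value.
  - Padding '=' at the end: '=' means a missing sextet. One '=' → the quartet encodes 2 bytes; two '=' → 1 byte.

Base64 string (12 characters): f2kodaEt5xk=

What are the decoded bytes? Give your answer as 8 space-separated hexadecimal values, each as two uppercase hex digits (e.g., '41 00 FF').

After char 0 ('f'=31): chars_in_quartet=1 acc=0x1F bytes_emitted=0
After char 1 ('2'=54): chars_in_quartet=2 acc=0x7F6 bytes_emitted=0
After char 2 ('k'=36): chars_in_quartet=3 acc=0x1FDA4 bytes_emitted=0
After char 3 ('o'=40): chars_in_quartet=4 acc=0x7F6928 -> emit 7F 69 28, reset; bytes_emitted=3
After char 4 ('d'=29): chars_in_quartet=1 acc=0x1D bytes_emitted=3
After char 5 ('a'=26): chars_in_quartet=2 acc=0x75A bytes_emitted=3
After char 6 ('E'=4): chars_in_quartet=3 acc=0x1D684 bytes_emitted=3
After char 7 ('t'=45): chars_in_quartet=4 acc=0x75A12D -> emit 75 A1 2D, reset; bytes_emitted=6
After char 8 ('5'=57): chars_in_quartet=1 acc=0x39 bytes_emitted=6
After char 9 ('x'=49): chars_in_quartet=2 acc=0xE71 bytes_emitted=6
After char 10 ('k'=36): chars_in_quartet=3 acc=0x39C64 bytes_emitted=6
Padding '=': partial quartet acc=0x39C64 -> emit E7 19; bytes_emitted=8

Answer: 7F 69 28 75 A1 2D E7 19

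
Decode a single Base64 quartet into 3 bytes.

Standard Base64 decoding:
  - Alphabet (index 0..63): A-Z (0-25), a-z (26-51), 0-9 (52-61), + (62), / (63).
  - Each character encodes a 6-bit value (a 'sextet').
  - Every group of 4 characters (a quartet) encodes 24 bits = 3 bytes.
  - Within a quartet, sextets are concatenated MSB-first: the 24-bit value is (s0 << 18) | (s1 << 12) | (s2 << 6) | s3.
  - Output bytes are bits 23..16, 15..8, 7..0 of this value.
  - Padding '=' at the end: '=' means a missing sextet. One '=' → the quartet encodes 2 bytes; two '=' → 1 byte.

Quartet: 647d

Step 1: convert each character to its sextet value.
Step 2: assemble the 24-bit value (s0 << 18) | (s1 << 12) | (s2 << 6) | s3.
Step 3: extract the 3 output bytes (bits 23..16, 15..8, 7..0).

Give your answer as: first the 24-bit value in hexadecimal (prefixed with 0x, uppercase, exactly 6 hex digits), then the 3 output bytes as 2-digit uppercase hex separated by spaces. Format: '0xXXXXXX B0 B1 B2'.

Sextets: 6=58, 4=56, 7=59, d=29
24-bit: (58<<18) | (56<<12) | (59<<6) | 29
      = 0xE80000 | 0x038000 | 0x000EC0 | 0x00001D
      = 0xEB8EDD
Bytes: (v>>16)&0xFF=EB, (v>>8)&0xFF=8E, v&0xFF=DD

Answer: 0xEB8EDD EB 8E DD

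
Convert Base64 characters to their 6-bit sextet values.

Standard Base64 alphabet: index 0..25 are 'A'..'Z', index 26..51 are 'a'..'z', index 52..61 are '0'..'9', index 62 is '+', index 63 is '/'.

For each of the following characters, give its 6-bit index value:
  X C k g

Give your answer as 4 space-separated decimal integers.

'X': A..Z range, ord('X') − ord('A') = 23
'C': A..Z range, ord('C') − ord('A') = 2
'k': a..z range, 26 + ord('k') − ord('a') = 36
'g': a..z range, 26 + ord('g') − ord('a') = 32

Answer: 23 2 36 32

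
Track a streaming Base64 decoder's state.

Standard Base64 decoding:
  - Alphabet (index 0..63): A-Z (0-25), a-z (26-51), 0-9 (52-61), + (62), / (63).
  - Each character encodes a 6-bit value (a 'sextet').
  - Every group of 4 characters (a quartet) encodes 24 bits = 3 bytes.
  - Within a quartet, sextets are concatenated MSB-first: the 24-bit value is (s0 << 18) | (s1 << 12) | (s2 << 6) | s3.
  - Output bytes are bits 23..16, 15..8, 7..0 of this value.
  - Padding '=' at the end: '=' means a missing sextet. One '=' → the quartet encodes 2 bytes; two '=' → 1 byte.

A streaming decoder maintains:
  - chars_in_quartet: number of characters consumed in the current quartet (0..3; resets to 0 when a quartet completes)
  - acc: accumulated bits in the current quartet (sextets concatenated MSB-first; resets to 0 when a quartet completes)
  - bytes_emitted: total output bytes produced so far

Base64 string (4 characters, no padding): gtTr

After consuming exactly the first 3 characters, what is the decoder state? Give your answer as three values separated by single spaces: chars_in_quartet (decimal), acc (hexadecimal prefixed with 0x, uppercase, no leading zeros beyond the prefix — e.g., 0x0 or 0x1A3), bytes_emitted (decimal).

After char 0 ('g'=32): chars_in_quartet=1 acc=0x20 bytes_emitted=0
After char 1 ('t'=45): chars_in_quartet=2 acc=0x82D bytes_emitted=0
After char 2 ('T'=19): chars_in_quartet=3 acc=0x20B53 bytes_emitted=0

Answer: 3 0x20B53 0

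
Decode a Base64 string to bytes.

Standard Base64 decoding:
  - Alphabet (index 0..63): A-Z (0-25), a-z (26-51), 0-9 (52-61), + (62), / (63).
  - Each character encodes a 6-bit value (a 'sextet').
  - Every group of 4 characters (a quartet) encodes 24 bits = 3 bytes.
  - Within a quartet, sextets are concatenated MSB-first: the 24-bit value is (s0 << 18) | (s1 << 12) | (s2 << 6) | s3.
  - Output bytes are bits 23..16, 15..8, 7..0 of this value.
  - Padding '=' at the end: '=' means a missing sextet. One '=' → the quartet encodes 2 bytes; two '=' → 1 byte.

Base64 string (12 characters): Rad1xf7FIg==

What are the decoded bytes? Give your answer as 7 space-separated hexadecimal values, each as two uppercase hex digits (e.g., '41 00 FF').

After char 0 ('R'=17): chars_in_quartet=1 acc=0x11 bytes_emitted=0
After char 1 ('a'=26): chars_in_quartet=2 acc=0x45A bytes_emitted=0
After char 2 ('d'=29): chars_in_quartet=3 acc=0x1169D bytes_emitted=0
After char 3 ('1'=53): chars_in_quartet=4 acc=0x45A775 -> emit 45 A7 75, reset; bytes_emitted=3
After char 4 ('x'=49): chars_in_quartet=1 acc=0x31 bytes_emitted=3
After char 5 ('f'=31): chars_in_quartet=2 acc=0xC5F bytes_emitted=3
After char 6 ('7'=59): chars_in_quartet=3 acc=0x317FB bytes_emitted=3
After char 7 ('F'=5): chars_in_quartet=4 acc=0xC5FEC5 -> emit C5 FE C5, reset; bytes_emitted=6
After char 8 ('I'=8): chars_in_quartet=1 acc=0x8 bytes_emitted=6
After char 9 ('g'=32): chars_in_quartet=2 acc=0x220 bytes_emitted=6
Padding '==': partial quartet acc=0x220 -> emit 22; bytes_emitted=7

Answer: 45 A7 75 C5 FE C5 22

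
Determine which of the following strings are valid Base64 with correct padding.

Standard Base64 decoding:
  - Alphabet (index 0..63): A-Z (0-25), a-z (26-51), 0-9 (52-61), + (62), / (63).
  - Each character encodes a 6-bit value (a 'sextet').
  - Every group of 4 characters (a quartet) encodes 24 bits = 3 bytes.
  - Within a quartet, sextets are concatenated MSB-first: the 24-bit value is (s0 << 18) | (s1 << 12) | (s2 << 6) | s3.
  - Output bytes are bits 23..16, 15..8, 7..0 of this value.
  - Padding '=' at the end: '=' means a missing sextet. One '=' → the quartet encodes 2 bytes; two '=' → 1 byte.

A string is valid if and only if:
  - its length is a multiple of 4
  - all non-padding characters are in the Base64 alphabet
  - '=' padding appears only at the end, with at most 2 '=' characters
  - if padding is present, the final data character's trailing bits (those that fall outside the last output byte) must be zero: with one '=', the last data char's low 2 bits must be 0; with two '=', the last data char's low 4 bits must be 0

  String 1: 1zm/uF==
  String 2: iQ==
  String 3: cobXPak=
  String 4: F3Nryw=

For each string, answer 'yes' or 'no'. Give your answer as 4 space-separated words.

Answer: no yes yes no

Derivation:
String 1: '1zm/uF==' → invalid (bad trailing bits)
String 2: 'iQ==' → valid
String 3: 'cobXPak=' → valid
String 4: 'F3Nryw=' → invalid (len=7 not mult of 4)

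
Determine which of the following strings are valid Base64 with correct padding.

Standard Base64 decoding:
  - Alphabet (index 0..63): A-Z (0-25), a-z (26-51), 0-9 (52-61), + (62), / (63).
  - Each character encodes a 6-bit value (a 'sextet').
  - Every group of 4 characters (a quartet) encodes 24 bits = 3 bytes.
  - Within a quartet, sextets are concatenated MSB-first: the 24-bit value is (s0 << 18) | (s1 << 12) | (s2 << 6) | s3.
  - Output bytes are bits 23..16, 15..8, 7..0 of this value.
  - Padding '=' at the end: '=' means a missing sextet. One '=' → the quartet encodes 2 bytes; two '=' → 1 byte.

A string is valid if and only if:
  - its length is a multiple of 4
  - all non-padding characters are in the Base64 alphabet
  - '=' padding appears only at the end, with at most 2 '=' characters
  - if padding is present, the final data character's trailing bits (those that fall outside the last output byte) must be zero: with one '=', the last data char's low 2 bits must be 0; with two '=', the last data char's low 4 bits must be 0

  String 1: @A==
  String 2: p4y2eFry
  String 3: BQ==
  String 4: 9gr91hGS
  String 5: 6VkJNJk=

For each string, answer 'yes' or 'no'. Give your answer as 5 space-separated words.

String 1: '@A==' → invalid (bad char(s): ['@'])
String 2: 'p4y2eFry' → valid
String 3: 'BQ==' → valid
String 4: '9gr91hGS' → valid
String 5: '6VkJNJk=' → valid

Answer: no yes yes yes yes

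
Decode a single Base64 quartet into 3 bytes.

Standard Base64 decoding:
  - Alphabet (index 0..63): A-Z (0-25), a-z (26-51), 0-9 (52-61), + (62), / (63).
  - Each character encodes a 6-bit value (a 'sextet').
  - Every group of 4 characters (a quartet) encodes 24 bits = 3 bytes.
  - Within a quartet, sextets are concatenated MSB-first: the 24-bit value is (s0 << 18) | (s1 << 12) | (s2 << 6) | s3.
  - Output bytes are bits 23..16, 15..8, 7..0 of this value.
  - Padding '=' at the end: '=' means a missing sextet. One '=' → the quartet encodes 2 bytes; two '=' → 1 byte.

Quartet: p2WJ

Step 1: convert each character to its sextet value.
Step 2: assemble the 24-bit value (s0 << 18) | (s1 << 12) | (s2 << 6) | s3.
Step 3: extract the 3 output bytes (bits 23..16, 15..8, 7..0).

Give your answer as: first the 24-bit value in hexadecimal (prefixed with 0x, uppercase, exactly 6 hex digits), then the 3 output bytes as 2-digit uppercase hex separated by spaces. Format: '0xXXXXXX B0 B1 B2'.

Answer: 0xA76589 A7 65 89

Derivation:
Sextets: p=41, 2=54, W=22, J=9
24-bit: (41<<18) | (54<<12) | (22<<6) | 9
      = 0xA40000 | 0x036000 | 0x000580 | 0x000009
      = 0xA76589
Bytes: (v>>16)&0xFF=A7, (v>>8)&0xFF=65, v&0xFF=89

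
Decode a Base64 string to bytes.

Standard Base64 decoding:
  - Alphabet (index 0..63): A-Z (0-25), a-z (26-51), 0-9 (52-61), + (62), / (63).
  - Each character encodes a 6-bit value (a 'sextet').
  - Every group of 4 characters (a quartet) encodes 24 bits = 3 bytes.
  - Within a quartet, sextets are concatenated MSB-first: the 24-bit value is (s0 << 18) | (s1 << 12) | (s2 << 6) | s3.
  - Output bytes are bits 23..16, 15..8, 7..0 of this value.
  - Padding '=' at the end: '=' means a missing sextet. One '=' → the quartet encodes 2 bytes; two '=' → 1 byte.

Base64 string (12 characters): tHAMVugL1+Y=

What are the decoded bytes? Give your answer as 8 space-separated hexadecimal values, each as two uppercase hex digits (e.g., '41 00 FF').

Answer: B4 70 0C 56 E8 0B D7 E6

Derivation:
After char 0 ('t'=45): chars_in_quartet=1 acc=0x2D bytes_emitted=0
After char 1 ('H'=7): chars_in_quartet=2 acc=0xB47 bytes_emitted=0
After char 2 ('A'=0): chars_in_quartet=3 acc=0x2D1C0 bytes_emitted=0
After char 3 ('M'=12): chars_in_quartet=4 acc=0xB4700C -> emit B4 70 0C, reset; bytes_emitted=3
After char 4 ('V'=21): chars_in_quartet=1 acc=0x15 bytes_emitted=3
After char 5 ('u'=46): chars_in_quartet=2 acc=0x56E bytes_emitted=3
After char 6 ('g'=32): chars_in_quartet=3 acc=0x15BA0 bytes_emitted=3
After char 7 ('L'=11): chars_in_quartet=4 acc=0x56E80B -> emit 56 E8 0B, reset; bytes_emitted=6
After char 8 ('1'=53): chars_in_quartet=1 acc=0x35 bytes_emitted=6
After char 9 ('+'=62): chars_in_quartet=2 acc=0xD7E bytes_emitted=6
After char 10 ('Y'=24): chars_in_quartet=3 acc=0x35F98 bytes_emitted=6
Padding '=': partial quartet acc=0x35F98 -> emit D7 E6; bytes_emitted=8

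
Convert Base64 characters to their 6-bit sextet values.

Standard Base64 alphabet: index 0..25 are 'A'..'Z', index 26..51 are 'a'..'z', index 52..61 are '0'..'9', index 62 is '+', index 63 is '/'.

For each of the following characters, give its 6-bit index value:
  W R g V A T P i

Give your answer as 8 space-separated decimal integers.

'W': A..Z range, ord('W') − ord('A') = 22
'R': A..Z range, ord('R') − ord('A') = 17
'g': a..z range, 26 + ord('g') − ord('a') = 32
'V': A..Z range, ord('V') − ord('A') = 21
'A': A..Z range, ord('A') − ord('A') = 0
'T': A..Z range, ord('T') − ord('A') = 19
'P': A..Z range, ord('P') − ord('A') = 15
'i': a..z range, 26 + ord('i') − ord('a') = 34

Answer: 22 17 32 21 0 19 15 34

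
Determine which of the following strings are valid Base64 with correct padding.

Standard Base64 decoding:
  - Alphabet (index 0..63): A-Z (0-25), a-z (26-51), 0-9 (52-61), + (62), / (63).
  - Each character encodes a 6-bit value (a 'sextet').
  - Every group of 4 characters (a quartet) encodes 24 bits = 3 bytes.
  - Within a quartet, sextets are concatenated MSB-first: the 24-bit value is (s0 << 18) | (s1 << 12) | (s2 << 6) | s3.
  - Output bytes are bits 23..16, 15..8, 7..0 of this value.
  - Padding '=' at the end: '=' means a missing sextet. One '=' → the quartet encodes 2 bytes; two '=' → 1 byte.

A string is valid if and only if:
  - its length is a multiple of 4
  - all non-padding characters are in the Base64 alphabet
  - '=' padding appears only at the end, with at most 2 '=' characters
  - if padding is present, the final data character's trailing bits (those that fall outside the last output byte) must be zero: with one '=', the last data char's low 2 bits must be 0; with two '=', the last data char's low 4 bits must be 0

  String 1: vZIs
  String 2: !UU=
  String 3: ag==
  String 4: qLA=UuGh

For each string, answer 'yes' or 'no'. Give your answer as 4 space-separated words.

Answer: yes no yes no

Derivation:
String 1: 'vZIs' → valid
String 2: '!UU=' → invalid (bad char(s): ['!'])
String 3: 'ag==' → valid
String 4: 'qLA=UuGh' → invalid (bad char(s): ['=']; '=' in middle)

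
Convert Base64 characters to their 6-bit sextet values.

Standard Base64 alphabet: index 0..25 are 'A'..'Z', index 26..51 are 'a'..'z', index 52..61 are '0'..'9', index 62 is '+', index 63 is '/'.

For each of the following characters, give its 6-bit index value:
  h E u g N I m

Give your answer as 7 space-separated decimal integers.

Answer: 33 4 46 32 13 8 38

Derivation:
'h': a..z range, 26 + ord('h') − ord('a') = 33
'E': A..Z range, ord('E') − ord('A') = 4
'u': a..z range, 26 + ord('u') − ord('a') = 46
'g': a..z range, 26 + ord('g') − ord('a') = 32
'N': A..Z range, ord('N') − ord('A') = 13
'I': A..Z range, ord('I') − ord('A') = 8
'm': a..z range, 26 + ord('m') − ord('a') = 38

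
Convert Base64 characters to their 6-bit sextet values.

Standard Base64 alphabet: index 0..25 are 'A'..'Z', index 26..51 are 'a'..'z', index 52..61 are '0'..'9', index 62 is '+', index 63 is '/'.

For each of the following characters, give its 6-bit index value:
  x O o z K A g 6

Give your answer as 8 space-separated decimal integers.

'x': a..z range, 26 + ord('x') − ord('a') = 49
'O': A..Z range, ord('O') − ord('A') = 14
'o': a..z range, 26 + ord('o') − ord('a') = 40
'z': a..z range, 26 + ord('z') − ord('a') = 51
'K': A..Z range, ord('K') − ord('A') = 10
'A': A..Z range, ord('A') − ord('A') = 0
'g': a..z range, 26 + ord('g') − ord('a') = 32
'6': 0..9 range, 52 + ord('6') − ord('0') = 58

Answer: 49 14 40 51 10 0 32 58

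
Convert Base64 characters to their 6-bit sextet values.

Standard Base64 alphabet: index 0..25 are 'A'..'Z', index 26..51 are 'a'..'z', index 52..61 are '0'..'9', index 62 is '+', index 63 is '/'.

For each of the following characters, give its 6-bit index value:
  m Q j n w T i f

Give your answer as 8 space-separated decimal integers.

Answer: 38 16 35 39 48 19 34 31

Derivation:
'm': a..z range, 26 + ord('m') − ord('a') = 38
'Q': A..Z range, ord('Q') − ord('A') = 16
'j': a..z range, 26 + ord('j') − ord('a') = 35
'n': a..z range, 26 + ord('n') − ord('a') = 39
'w': a..z range, 26 + ord('w') − ord('a') = 48
'T': A..Z range, ord('T') − ord('A') = 19
'i': a..z range, 26 + ord('i') − ord('a') = 34
'f': a..z range, 26 + ord('f') − ord('a') = 31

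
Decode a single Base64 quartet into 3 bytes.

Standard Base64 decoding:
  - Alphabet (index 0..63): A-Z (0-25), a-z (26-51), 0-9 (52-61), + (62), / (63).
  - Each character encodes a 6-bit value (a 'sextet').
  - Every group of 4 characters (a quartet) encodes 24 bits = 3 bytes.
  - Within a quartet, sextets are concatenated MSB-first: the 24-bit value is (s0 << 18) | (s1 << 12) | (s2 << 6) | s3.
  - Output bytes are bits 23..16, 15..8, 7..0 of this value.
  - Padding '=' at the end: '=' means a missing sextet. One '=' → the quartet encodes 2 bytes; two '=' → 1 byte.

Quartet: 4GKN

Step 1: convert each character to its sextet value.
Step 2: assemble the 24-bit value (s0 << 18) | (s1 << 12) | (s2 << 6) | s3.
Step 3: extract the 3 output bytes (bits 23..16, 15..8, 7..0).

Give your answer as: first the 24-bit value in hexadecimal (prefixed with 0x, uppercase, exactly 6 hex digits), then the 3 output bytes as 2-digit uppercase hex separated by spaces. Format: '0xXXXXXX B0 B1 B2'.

Answer: 0xE0628D E0 62 8D

Derivation:
Sextets: 4=56, G=6, K=10, N=13
24-bit: (56<<18) | (6<<12) | (10<<6) | 13
      = 0xE00000 | 0x006000 | 0x000280 | 0x00000D
      = 0xE0628D
Bytes: (v>>16)&0xFF=E0, (v>>8)&0xFF=62, v&0xFF=8D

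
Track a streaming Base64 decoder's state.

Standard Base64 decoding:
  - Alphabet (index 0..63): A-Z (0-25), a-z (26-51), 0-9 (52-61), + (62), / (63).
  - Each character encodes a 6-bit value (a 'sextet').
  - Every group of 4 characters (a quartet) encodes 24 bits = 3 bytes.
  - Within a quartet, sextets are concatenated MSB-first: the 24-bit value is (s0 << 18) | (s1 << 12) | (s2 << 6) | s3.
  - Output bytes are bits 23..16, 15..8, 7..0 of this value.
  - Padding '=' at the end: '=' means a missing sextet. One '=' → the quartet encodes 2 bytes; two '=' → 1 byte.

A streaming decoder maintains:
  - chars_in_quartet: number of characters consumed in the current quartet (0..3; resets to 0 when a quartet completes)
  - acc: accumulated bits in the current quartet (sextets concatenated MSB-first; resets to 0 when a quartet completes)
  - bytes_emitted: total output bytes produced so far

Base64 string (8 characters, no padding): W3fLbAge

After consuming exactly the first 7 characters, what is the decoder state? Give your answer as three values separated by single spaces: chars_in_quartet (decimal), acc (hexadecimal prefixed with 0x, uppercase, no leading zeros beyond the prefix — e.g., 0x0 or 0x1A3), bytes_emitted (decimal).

After char 0 ('W'=22): chars_in_quartet=1 acc=0x16 bytes_emitted=0
After char 1 ('3'=55): chars_in_quartet=2 acc=0x5B7 bytes_emitted=0
After char 2 ('f'=31): chars_in_quartet=3 acc=0x16DDF bytes_emitted=0
After char 3 ('L'=11): chars_in_quartet=4 acc=0x5B77CB -> emit 5B 77 CB, reset; bytes_emitted=3
After char 4 ('b'=27): chars_in_quartet=1 acc=0x1B bytes_emitted=3
After char 5 ('A'=0): chars_in_quartet=2 acc=0x6C0 bytes_emitted=3
After char 6 ('g'=32): chars_in_quartet=3 acc=0x1B020 bytes_emitted=3

Answer: 3 0x1B020 3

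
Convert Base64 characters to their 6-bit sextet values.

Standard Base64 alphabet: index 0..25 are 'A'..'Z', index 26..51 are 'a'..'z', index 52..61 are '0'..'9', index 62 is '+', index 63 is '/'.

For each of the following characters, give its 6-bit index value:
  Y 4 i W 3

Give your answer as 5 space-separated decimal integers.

'Y': A..Z range, ord('Y') − ord('A') = 24
'4': 0..9 range, 52 + ord('4') − ord('0') = 56
'i': a..z range, 26 + ord('i') − ord('a') = 34
'W': A..Z range, ord('W') − ord('A') = 22
'3': 0..9 range, 52 + ord('3') − ord('0') = 55

Answer: 24 56 34 22 55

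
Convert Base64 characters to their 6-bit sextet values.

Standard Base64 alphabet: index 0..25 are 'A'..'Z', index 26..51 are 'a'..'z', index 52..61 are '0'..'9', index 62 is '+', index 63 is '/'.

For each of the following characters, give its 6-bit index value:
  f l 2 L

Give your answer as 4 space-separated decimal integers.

'f': a..z range, 26 + ord('f') − ord('a') = 31
'l': a..z range, 26 + ord('l') − ord('a') = 37
'2': 0..9 range, 52 + ord('2') − ord('0') = 54
'L': A..Z range, ord('L') − ord('A') = 11

Answer: 31 37 54 11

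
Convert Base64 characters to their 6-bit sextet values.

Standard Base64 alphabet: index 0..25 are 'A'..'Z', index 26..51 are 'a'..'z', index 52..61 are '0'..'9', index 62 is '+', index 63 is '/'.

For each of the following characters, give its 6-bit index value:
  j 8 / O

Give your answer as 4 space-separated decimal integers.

Answer: 35 60 63 14

Derivation:
'j': a..z range, 26 + ord('j') − ord('a') = 35
'8': 0..9 range, 52 + ord('8') − ord('0') = 60
'/': index 63
'O': A..Z range, ord('O') − ord('A') = 14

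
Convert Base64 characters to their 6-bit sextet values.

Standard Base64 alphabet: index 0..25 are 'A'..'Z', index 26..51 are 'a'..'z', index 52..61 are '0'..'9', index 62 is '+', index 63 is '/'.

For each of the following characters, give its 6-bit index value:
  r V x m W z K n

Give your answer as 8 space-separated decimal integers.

Answer: 43 21 49 38 22 51 10 39

Derivation:
'r': a..z range, 26 + ord('r') − ord('a') = 43
'V': A..Z range, ord('V') − ord('A') = 21
'x': a..z range, 26 + ord('x') − ord('a') = 49
'm': a..z range, 26 + ord('m') − ord('a') = 38
'W': A..Z range, ord('W') − ord('A') = 22
'z': a..z range, 26 + ord('z') − ord('a') = 51
'K': A..Z range, ord('K') − ord('A') = 10
'n': a..z range, 26 + ord('n') − ord('a') = 39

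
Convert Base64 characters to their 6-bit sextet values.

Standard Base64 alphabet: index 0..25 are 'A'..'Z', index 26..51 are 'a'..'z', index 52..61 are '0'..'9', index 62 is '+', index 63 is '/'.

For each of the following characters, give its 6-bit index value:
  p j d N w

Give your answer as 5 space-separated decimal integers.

Answer: 41 35 29 13 48

Derivation:
'p': a..z range, 26 + ord('p') − ord('a') = 41
'j': a..z range, 26 + ord('j') − ord('a') = 35
'd': a..z range, 26 + ord('d') − ord('a') = 29
'N': A..Z range, ord('N') − ord('A') = 13
'w': a..z range, 26 + ord('w') − ord('a') = 48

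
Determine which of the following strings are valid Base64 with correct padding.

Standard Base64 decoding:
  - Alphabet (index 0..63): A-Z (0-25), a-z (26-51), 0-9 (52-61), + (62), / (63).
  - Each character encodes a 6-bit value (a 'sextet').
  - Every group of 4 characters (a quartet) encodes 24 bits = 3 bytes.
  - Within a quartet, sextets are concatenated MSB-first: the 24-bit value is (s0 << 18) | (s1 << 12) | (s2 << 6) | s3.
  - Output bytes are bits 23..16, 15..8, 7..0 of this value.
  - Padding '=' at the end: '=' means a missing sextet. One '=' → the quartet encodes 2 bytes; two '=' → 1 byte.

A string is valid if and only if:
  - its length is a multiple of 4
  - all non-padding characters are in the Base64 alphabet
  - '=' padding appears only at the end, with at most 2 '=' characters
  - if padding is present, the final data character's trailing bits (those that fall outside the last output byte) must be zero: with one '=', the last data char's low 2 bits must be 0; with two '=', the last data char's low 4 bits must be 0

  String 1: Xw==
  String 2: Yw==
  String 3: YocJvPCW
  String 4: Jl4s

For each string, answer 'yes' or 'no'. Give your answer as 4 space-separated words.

String 1: 'Xw==' → valid
String 2: 'Yw==' → valid
String 3: 'YocJvPCW' → valid
String 4: 'Jl4s' → valid

Answer: yes yes yes yes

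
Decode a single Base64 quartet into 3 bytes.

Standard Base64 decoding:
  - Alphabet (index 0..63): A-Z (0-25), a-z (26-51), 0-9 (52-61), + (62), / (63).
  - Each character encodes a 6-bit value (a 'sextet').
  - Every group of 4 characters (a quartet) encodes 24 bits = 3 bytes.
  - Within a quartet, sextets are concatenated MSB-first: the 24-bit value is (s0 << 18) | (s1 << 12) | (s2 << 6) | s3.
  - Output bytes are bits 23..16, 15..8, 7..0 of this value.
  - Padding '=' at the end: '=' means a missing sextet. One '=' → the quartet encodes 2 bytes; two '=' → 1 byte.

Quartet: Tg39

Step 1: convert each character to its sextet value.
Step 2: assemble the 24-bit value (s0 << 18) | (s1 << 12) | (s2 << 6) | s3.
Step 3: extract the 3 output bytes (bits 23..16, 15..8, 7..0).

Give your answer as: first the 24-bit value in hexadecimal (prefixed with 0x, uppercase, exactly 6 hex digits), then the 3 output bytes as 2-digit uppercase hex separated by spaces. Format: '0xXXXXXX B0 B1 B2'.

Answer: 0x4E0DFD 4E 0D FD

Derivation:
Sextets: T=19, g=32, 3=55, 9=61
24-bit: (19<<18) | (32<<12) | (55<<6) | 61
      = 0x4C0000 | 0x020000 | 0x000DC0 | 0x00003D
      = 0x4E0DFD
Bytes: (v>>16)&0xFF=4E, (v>>8)&0xFF=0D, v&0xFF=FD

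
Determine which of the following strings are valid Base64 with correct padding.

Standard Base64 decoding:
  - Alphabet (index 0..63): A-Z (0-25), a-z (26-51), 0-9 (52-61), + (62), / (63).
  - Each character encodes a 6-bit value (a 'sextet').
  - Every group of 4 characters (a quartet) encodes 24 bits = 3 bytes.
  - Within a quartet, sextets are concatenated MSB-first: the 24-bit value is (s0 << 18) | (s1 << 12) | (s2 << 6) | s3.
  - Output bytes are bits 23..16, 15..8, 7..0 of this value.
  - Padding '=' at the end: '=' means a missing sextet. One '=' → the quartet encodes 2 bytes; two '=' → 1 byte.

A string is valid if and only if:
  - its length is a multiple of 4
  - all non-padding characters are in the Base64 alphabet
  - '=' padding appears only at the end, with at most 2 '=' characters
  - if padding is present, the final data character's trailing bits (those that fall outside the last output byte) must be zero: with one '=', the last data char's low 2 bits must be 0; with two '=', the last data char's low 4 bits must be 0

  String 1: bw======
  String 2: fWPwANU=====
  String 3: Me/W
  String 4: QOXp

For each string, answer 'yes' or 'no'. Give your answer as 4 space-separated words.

String 1: 'bw======' → invalid (6 pad chars (max 2))
String 2: 'fWPwANU=====' → invalid (5 pad chars (max 2))
String 3: 'Me/W' → valid
String 4: 'QOXp' → valid

Answer: no no yes yes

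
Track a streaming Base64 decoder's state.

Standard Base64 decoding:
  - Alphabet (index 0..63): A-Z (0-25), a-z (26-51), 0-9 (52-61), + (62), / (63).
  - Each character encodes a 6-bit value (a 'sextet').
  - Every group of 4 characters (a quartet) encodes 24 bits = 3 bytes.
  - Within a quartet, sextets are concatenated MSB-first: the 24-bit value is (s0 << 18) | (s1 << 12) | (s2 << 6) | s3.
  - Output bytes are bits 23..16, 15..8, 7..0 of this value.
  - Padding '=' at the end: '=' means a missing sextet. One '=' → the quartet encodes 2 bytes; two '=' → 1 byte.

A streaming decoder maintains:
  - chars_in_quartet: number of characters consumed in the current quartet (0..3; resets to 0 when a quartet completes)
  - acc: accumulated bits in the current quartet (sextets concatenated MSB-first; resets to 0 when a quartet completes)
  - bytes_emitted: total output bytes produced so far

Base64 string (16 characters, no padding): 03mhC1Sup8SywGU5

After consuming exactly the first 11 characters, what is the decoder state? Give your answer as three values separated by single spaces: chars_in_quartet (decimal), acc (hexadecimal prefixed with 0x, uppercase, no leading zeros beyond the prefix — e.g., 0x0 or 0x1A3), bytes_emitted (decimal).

Answer: 3 0x29F12 6

Derivation:
After char 0 ('0'=52): chars_in_quartet=1 acc=0x34 bytes_emitted=0
After char 1 ('3'=55): chars_in_quartet=2 acc=0xD37 bytes_emitted=0
After char 2 ('m'=38): chars_in_quartet=3 acc=0x34DE6 bytes_emitted=0
After char 3 ('h'=33): chars_in_quartet=4 acc=0xD379A1 -> emit D3 79 A1, reset; bytes_emitted=3
After char 4 ('C'=2): chars_in_quartet=1 acc=0x2 bytes_emitted=3
After char 5 ('1'=53): chars_in_quartet=2 acc=0xB5 bytes_emitted=3
After char 6 ('S'=18): chars_in_quartet=3 acc=0x2D52 bytes_emitted=3
After char 7 ('u'=46): chars_in_quartet=4 acc=0xB54AE -> emit 0B 54 AE, reset; bytes_emitted=6
After char 8 ('p'=41): chars_in_quartet=1 acc=0x29 bytes_emitted=6
After char 9 ('8'=60): chars_in_quartet=2 acc=0xA7C bytes_emitted=6
After char 10 ('S'=18): chars_in_quartet=3 acc=0x29F12 bytes_emitted=6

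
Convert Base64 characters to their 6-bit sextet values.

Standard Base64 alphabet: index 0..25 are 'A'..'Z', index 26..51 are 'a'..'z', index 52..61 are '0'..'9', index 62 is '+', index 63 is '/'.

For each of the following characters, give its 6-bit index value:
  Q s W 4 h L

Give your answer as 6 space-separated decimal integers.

'Q': A..Z range, ord('Q') − ord('A') = 16
's': a..z range, 26 + ord('s') − ord('a') = 44
'W': A..Z range, ord('W') − ord('A') = 22
'4': 0..9 range, 52 + ord('4') − ord('0') = 56
'h': a..z range, 26 + ord('h') − ord('a') = 33
'L': A..Z range, ord('L') − ord('A') = 11

Answer: 16 44 22 56 33 11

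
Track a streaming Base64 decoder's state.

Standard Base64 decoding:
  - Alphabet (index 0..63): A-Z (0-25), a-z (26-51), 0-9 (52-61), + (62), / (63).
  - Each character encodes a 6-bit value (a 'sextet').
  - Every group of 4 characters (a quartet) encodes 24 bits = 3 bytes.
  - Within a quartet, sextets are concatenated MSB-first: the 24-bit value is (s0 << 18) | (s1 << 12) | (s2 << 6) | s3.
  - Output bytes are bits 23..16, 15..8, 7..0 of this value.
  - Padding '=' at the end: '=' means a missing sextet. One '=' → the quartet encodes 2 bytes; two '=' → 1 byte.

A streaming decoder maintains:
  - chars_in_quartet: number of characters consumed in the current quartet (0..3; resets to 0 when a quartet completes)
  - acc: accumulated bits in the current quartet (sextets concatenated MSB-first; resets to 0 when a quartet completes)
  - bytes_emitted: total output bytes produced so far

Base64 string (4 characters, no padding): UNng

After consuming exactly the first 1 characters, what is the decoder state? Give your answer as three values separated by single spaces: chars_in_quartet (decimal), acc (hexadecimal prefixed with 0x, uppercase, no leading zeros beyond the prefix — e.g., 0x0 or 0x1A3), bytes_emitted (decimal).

After char 0 ('U'=20): chars_in_quartet=1 acc=0x14 bytes_emitted=0

Answer: 1 0x14 0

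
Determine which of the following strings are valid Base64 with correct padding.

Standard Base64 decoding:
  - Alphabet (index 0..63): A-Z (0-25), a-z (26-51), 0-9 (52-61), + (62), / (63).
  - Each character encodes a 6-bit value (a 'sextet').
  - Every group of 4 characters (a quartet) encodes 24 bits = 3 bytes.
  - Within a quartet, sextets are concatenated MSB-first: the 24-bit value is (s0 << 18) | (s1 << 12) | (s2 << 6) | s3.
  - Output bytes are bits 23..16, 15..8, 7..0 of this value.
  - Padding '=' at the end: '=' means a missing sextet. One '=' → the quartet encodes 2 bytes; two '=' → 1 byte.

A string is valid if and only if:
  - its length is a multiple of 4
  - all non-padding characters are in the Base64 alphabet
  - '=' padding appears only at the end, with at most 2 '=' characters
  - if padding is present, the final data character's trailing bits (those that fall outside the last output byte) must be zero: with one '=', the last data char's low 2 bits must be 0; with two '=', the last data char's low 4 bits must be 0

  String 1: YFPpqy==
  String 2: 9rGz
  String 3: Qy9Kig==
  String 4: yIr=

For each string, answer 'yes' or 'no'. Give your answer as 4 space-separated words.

Answer: no yes yes no

Derivation:
String 1: 'YFPpqy==' → invalid (bad trailing bits)
String 2: '9rGz' → valid
String 3: 'Qy9Kig==' → valid
String 4: 'yIr=' → invalid (bad trailing bits)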